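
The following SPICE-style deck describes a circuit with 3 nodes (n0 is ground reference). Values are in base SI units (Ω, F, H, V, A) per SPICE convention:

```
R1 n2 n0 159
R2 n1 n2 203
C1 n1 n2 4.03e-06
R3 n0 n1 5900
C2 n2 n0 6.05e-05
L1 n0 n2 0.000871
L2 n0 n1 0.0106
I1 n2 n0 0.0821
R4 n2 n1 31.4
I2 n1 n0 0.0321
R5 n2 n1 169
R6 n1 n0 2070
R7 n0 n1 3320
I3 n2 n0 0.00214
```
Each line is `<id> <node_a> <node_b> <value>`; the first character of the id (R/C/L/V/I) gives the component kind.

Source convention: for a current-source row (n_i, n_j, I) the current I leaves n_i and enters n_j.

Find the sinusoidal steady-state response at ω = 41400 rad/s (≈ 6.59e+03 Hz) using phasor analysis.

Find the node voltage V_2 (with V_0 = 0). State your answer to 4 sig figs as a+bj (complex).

-0.0002534+0.04716j V

Element admittances at ω=41400 rad/s:
  Y(R1) = 0.006289+0.000j S between n2,n0
  Y(R2) = 0.004926+0.000j S between n1,n2
  Y(C1) = 0.000+0.1668j S between n1,n2
  Y(R3) = 0.0001695+0.000j S between n0,n1
  Y(C2) = 0.000+2.505j S between n2,n0
  Y(L1) = 0.000-0.02773j S between n0,n2
  Y(L2) = 0.000-0.002279j S between n0,n1
  I1: injects 0.0821 A into n0 (from n2)
  Y(R4) = 0.03185+0.000j S between n2,n1
  I2: injects 0.0321 A into n0 (from n1)
  Y(R5) = 0.005917+0.000j S between n2,n1
  Y(R6) = 0.0004831+0.000j S between n1,n0
  Y(R7) = 0.0003012+0.000j S between n0,n1
  I3: injects 0.00214 A into n0 (from n2)
Assemble and solve the 2×2 MNA system:
  V(n1)=-0.04901+0.2299j  V(n2)=-0.0002534+0.04716j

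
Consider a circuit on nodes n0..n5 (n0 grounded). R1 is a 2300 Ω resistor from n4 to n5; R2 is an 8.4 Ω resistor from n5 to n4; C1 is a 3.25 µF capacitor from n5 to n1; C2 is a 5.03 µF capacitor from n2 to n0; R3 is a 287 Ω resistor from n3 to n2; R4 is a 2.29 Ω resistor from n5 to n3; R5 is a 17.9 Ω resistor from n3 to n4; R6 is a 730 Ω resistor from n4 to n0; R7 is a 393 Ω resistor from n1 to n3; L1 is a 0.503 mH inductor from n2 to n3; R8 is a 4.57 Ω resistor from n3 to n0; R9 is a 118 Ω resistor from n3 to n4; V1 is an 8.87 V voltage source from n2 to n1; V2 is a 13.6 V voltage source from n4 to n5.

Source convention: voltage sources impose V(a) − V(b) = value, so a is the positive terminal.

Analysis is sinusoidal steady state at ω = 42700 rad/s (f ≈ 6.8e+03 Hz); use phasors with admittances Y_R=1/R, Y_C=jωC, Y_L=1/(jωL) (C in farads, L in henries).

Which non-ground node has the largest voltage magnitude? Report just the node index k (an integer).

MNA unknowns: 5 node voltages V₁..V_5 plus 2 source currents (V1, V2)
R1: Y=0.0004348+0.000j on G[4,5]
R2: Y=0.1190+0.000j on G[5,4]
C1: Y=0.000+0.1388j on G[5,1]
C2: Y=0.000+0.2148j on G[2,0]
R3: Y=0.003484+0.000j on G[3,2]
R4: Y=0.4367+0.000j on G[5,3]
R5: Y=0.05587+0.000j on G[3,4]
R6: Y=0.001370+0.000j on G[4,0]
R7: Y=0.002545+0.000j on G[1,3]
L1: Y=0.000-0.04656j on G[2,3]
R8: Y=0.2188+0.000j on G[3,0]
R9: Y=0.008475+0.000j on G[3,4]
V1: row V2−V1=8.87, i_V1 at 2,1
V2: row V4−V5=13.6, i_V2 at 4,5
solve → V1=-6.303-1.097j, V2=2.567-1.097j, V3=-1.140-2.499j, V4=10.09-3.263j, V5=-3.514-3.263j
aux → i_V1=-0.3137-0.3836j, i_V2=-2.361+0.05361j

4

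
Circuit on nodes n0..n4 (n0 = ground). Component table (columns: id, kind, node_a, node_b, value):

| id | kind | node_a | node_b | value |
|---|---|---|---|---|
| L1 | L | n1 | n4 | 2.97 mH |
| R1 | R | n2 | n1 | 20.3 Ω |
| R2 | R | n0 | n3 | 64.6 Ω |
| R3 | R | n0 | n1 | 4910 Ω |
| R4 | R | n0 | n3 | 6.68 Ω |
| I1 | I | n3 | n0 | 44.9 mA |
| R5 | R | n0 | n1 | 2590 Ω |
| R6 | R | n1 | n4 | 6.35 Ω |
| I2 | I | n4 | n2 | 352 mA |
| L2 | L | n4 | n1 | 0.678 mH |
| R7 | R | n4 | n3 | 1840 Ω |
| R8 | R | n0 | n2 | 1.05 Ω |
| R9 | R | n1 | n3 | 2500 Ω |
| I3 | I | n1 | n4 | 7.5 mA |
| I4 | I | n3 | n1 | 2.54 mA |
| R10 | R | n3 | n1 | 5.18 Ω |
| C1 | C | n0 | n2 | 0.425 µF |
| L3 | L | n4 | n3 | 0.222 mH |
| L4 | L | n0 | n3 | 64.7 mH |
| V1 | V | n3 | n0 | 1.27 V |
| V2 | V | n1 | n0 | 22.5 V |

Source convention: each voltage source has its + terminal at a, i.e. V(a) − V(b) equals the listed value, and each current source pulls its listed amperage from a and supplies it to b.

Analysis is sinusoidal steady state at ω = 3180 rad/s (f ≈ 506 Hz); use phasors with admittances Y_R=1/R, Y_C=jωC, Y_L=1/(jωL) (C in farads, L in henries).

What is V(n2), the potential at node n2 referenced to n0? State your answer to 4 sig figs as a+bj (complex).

Apply KCL at each of the 4 non-ground nodes and solve the resulting linear system.
Node n1: branches {L1, R1, R3, R5, R6, L2, R9, I3, I4, R10, V2} → V_1 = 22.50+0.000j
Node n2: branches {R1, I2, R8, C1} → V_2 = 1.458-0.001967j
Node n3: branches {R2, R4, I1, R7, R9, I4, R10, L3, L4, V1} → V_3 = 1.270+0.000j
Node n4: branches {L1, R6, I2, L2, R7, I3, L3} → V_4 = 7.440+1.019j
Source currents: i(V1)=5.296-8.734j, i(V2)=-6.953+8.740j

1.458-0.001967j V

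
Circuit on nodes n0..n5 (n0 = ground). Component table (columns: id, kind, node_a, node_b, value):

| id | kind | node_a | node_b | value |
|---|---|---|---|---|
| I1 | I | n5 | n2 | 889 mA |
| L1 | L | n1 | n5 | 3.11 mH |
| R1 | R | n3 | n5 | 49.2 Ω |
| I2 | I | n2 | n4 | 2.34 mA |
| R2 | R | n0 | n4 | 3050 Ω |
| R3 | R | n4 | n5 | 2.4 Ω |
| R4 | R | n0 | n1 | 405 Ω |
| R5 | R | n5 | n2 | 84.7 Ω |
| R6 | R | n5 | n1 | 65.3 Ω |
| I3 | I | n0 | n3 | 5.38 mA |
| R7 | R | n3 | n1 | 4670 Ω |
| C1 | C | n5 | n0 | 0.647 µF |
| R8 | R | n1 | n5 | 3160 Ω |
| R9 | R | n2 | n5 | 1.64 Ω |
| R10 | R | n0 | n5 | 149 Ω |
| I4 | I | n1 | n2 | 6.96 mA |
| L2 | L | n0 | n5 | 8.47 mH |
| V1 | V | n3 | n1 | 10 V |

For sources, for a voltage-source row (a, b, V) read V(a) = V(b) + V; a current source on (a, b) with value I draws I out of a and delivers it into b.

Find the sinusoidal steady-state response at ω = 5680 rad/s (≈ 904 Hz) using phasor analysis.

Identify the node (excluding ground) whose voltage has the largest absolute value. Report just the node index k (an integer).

3

Apply KCL at each of the 5 non-ground nodes and solve the resulting linear system.
Node n1: branches {L1, R4, R6, R7, R8, I4, V1} → V_1 = -1.702-1.912j
Node n2: branches {I1, I2, R5, R9, I4} → V_2 = 1.399+0.5760j
Node n3: branches {R1, I3, R7, V1} → V_3 = 8.298-1.912j
Node n4: branches {I2, R2, R3} → V_4 = -0.03327+0.5755j
Node n5: branches {I1, L1, R1, R3, R5, R6, C1, R8, R9, R10, L2} → V_5 = -0.03891+0.5760j
Source currents: i(V1)=-0.1662+0.05056j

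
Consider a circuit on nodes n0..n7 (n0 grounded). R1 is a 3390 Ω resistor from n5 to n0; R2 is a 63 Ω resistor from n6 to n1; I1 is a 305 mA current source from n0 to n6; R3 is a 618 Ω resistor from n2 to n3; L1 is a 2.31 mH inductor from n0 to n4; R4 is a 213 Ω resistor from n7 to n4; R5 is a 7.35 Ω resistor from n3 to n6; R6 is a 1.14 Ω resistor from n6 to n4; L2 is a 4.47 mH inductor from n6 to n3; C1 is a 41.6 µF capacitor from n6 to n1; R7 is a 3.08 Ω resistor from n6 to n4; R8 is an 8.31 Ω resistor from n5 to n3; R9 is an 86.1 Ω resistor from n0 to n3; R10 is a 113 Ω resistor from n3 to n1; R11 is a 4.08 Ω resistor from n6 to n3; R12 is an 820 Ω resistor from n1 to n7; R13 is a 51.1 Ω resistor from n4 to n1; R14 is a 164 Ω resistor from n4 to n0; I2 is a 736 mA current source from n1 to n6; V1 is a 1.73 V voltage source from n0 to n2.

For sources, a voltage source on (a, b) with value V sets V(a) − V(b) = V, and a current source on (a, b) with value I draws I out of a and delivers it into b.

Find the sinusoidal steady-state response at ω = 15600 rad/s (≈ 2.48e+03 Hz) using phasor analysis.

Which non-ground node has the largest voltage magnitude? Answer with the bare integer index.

1

Apply KCL at each of the 7 non-ground nodes and solve the resulting linear system.
Node n1: branches {R2, C1, R10, R12, R13, I2} → V_1 = 5.139+8.368j
Node n2: branches {R3, V1} → V_2 = -1.730+0.000j
Node n3: branches {R3, R5, L2, R8, R9, R10, R11} → V_3 = 5.043+7.007j
Node n4: branches {L1, R4, R6, R7, R13, R14} → V_4 = 5.026+7.328j
Node n5: branches {R1, R8} → V_5 = 5.031+6.990j
Node n6: branches {R2, I1, R5, R6, L2, C1, R7, R11, I2} → V_6 = 5.219+7.231j
Node n7: branches {R4, R12} → V_7 = 5.049+7.542j
Source currents: i(V1)=-0.01096-0.01134j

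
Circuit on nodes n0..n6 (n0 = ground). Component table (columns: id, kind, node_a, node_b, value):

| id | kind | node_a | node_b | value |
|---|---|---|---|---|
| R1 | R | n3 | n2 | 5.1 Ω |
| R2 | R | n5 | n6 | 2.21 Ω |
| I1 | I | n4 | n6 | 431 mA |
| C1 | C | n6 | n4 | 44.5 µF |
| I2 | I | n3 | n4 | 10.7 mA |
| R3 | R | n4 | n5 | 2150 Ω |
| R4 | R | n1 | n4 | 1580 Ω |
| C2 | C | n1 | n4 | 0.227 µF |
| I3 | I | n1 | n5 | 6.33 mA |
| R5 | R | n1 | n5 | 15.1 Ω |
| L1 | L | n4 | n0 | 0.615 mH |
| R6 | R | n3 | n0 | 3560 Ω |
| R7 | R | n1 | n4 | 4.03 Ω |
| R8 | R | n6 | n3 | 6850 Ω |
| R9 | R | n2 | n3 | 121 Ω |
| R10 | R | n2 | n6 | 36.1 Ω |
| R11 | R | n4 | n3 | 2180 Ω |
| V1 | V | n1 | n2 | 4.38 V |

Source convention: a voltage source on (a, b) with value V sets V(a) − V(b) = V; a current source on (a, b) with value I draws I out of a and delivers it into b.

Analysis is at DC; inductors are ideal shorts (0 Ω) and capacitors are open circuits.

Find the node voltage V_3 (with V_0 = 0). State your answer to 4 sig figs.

MNA unknowns: 6 node voltages V₁..V_6 plus 2 source currents (L1, V1)
R1: Y=0.1961 on G[3,2]
R2: Y=0.4525 on G[5,6]
I1: z[4]−=0.431, z[6]+=0.431
C1: Y=0.000 on G[6,4]
I2: z[3]−=0.0107, z[4]+=0.0107
R3: Y=0.0004651 on G[4,5]
R4: Y=0.0006329 on G[1,4]
C2: Y=0.000 on G[1,4]
I3: z[1]−=0.00633, z[5]+=0.00633
R5: Y=0.06623 on G[1,5]
L1: row V4−V0=0, i_L1 at 4,0
R6: Y=0.0002809 on G[3,0]
R7: Y=0.2481 on G[1,4]
R8: Y=0.0001460 on G[6,3]
R9: Y=0.008264 on G[2,3]
R10: Y=0.02770 on G[2,6]
R11: Y=0.0004587 on G[4,3]
V1: row V1−V2=4.38, i_V1 at 1,2
solve → V1=1.688, V2=-2.692, V3=-2.728, V4=0.000, V5=4.881, V6=5.339
aux → i_L1=0.0007664, i_V1=-0.2150

-2.728 V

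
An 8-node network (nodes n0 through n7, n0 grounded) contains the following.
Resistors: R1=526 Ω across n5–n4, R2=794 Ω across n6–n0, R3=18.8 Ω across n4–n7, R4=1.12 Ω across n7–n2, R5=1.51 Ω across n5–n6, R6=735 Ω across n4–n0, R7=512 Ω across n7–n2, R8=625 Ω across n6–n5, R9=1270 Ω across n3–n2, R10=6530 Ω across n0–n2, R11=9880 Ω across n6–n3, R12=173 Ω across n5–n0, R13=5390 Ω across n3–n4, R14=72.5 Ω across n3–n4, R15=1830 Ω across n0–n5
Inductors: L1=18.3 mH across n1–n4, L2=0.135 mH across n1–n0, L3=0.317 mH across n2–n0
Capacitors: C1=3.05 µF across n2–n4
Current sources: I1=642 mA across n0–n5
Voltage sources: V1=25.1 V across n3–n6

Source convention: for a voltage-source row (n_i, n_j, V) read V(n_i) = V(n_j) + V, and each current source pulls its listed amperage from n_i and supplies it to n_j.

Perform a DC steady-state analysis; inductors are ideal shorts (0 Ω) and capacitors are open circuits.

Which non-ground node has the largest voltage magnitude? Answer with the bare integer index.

MNA unknowns: 7 node voltages V₁..V_7 plus 4 source currents (L1, L2, L3, V1)
R1: Y=0.001901 on G[5,4]
L1: row V1−V4=0, i_L1 at 1,4
L2: row V1−V0=0, i_L2 at 1,0
R2: Y=0.001259 on G[6,0]
R3: Y=0.05319 on G[4,7]
R4: Y=0.8929 on G[7,2]
R5: Y=0.6623 on G[5,6]
R6: Y=0.001361 on G[4,0]
R7: Y=0.001953 on G[7,2]
C1: Y=0.000 on G[2,4]
R8: Y=0.001600 on G[6,5]
R9: Y=0.0007874 on G[3,2]
R10: Y=0.0001531 on G[0,2]
R11: Y=0.0001012 on G[6,3]
R12: Y=0.005780 on G[5,0]
I1: z[0]−=0.642, z[5]+=0.642
R13: Y=0.0001855 on G[3,4]
R14: Y=0.01379 on G[3,4]
L3: row V2−V0=0, i_L3 at 2,0
R15: Y=0.0005464 on G[0,5]
V1: row V3−V6=25.1, i_V1 at 3,6
solve → V1=0.000, V2=0.000, V3=36.01, V4=0.000, V5=11.73, V6=10.91, V7=0.000
aux → i_L1=-0.5257, i_L2=0.5257, i_L3=0.02835, i_V1=-0.5343

3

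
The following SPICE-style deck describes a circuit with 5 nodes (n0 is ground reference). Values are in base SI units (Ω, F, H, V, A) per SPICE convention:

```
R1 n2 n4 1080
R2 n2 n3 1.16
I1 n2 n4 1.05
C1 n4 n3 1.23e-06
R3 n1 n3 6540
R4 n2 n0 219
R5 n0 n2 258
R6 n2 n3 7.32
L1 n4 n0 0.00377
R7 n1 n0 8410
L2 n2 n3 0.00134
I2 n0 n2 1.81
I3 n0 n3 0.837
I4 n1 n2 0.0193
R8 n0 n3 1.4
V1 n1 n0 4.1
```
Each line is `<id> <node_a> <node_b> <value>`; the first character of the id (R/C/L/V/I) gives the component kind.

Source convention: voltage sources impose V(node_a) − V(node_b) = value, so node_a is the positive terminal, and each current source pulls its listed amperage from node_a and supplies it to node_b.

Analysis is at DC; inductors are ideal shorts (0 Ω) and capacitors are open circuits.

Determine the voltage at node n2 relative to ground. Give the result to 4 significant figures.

Apply KCL at each of the 4 non-ground nodes and solve the resulting linear system.
Node n1: branches {R3, R7, I4, V1} → V_1 = 4.100
Node n2: branches {R1, R2, I1, R4, R5, R6, L2, I2, I4} → V_2 = 2.234
Node n3: branches {R2, C1, R3, R6, L2, I3, R8} → V_3 = 2.234
Node n4: branches {R1, I1, C1, L1} → V_4 = 0.000
Source currents: i(L1)=1.052, i(L2)=0.7584, i(V1)=-0.02007

2.234 V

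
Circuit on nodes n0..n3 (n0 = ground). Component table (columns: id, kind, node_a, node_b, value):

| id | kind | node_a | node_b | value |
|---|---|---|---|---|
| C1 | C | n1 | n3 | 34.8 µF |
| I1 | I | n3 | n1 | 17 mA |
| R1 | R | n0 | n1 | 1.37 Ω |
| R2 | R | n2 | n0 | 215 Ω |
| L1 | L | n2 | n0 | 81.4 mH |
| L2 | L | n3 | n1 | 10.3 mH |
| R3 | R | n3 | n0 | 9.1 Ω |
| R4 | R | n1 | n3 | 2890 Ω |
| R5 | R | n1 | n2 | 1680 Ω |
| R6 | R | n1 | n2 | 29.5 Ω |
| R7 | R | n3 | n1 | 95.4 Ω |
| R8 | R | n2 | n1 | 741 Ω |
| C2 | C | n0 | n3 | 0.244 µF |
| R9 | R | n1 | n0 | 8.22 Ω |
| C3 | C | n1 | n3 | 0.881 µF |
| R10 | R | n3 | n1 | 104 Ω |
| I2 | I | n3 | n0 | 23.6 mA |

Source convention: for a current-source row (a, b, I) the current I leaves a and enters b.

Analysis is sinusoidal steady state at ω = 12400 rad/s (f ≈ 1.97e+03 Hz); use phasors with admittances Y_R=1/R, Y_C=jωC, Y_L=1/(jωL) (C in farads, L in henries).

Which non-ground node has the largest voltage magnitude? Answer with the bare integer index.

Element admittances at ω=12400 rad/s:
  Y(C1) = 0.000+0.4315j S between n1,n3
  I1: injects 0.017 A into n1 (from n3)
  Y(R1) = 0.7299+0.000j S between n0,n1
  Y(R2) = 0.004651+0.000j S between n2,n0
  Y(L1) = 0.000-0.0009907j S between n2,n0
  Y(L2) = 0.000-0.007830j S between n3,n1
  Y(R3) = 0.1099+0.000j S between n3,n0
  Y(R4) = 0.0003460+0.000j S between n1,n3
  Y(R5) = 0.0005952+0.000j S between n1,n2
  Y(R6) = 0.03390+0.000j S between n1,n2
  Y(R7) = 0.01048+0.000j S between n3,n1
  Y(R8) = 0.001350+0.000j S between n2,n1
  Y(C2) = 0.000+0.003026j S between n0,n3
  Y(R9) = 0.1217+0.000j S between n1,n0
  Y(C3) = 0.000+0.01092j S between n1,n3
  Y(R10) = 0.009615+0.000j S between n3,n1
  I2: injects 0.0236 A into n0 (from n3)
Assemble and solve the 3×3 MNA system:
  V(n1)=-0.02174-0.009091j  V(n2)=-0.01904-0.008512j  V(n3)=-0.04341+0.07183j

3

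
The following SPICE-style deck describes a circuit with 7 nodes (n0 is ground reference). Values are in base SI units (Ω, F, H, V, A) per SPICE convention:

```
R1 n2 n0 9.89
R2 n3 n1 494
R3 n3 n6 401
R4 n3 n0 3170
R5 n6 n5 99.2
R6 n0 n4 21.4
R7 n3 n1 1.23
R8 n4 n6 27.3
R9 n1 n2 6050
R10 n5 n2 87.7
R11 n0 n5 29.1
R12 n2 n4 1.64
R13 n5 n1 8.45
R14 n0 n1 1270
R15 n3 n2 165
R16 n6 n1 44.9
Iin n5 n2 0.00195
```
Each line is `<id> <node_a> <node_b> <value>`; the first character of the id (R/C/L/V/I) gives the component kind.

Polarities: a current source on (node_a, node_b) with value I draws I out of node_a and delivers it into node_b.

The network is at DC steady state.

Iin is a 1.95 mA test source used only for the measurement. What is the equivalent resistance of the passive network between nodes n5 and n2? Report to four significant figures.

Apply KCL at each of the 6 non-ground nodes and solve the resulting linear system.
Node n1: branches {R2, R7, R9, R13, R14, R16} → V_1 = -0.02140
Node n2: branches {R1, R9, R10, R12, R15, Iin} → V_2 = 0.006540
Node n3: branches {R2, R3, R4, R7, R15} → V_3 = -0.02115
Node n4: branches {R6, R8, R12} → V_4 = 0.005314
Node n5: branches {R5, R10, R11, R13, Iin} → V_5 = -0.02579
Node n6: branches {R3, R5, R8, R16} → V_6 = -0.008319

R_eq = 16.58 Ω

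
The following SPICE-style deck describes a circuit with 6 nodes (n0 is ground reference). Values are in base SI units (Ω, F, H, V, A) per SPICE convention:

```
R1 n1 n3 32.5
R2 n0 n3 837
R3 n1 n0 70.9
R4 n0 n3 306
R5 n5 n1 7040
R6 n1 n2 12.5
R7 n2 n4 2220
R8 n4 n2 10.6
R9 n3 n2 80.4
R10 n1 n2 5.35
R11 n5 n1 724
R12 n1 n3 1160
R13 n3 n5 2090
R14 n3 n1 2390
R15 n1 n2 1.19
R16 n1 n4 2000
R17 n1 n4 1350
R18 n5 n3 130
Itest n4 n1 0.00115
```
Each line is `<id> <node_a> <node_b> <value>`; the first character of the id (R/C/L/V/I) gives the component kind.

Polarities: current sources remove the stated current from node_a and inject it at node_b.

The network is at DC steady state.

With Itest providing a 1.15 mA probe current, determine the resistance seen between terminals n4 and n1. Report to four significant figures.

R_eq = 11.28 Ω

Element admittances at DC:
  Y(R1) = 0.03077 S between n1,n3
  Y(R2) = 0.001195 S between n0,n3
  Y(R3) = 0.01410 S between n1,n0
  Y(R4) = 0.003268 S between n0,n3
  Y(R5) = 0.0001420 S between n5,n1
  Y(R6) = 0.08000 S between n1,n2
  Y(R7) = 0.0004505 S between n2,n4
  Y(R8) = 0.09434 S between n4,n2
  Y(R9) = 0.01244 S between n3,n2
  Y(R10) = 0.1869 S between n1,n2
  Y(R11) = 0.001381 S between n5,n1
  Y(R12) = 0.0008621 S between n1,n3
  Y(R13) = 0.0004785 S between n3,n5
  Y(R14) = 0.0004184 S between n3,n1
  Y(R15) = 0.8403 S between n1,n2
  Y(R16) = 0.0005000 S between n1,n4
  Y(R17) = 0.0007407 S between n1,n4
  Y(R18) = 0.007692 S between n5,n3
  Itest: injects 0.00115 A into n1 (from n4)
Assemble and solve the 5×5 MNA system:
  V(n1)=6.176e-05  V(n2)=-0.0009538  V(n3)=-0.0001952  V(n4)=-0.01292  V(n5)=-0.0001548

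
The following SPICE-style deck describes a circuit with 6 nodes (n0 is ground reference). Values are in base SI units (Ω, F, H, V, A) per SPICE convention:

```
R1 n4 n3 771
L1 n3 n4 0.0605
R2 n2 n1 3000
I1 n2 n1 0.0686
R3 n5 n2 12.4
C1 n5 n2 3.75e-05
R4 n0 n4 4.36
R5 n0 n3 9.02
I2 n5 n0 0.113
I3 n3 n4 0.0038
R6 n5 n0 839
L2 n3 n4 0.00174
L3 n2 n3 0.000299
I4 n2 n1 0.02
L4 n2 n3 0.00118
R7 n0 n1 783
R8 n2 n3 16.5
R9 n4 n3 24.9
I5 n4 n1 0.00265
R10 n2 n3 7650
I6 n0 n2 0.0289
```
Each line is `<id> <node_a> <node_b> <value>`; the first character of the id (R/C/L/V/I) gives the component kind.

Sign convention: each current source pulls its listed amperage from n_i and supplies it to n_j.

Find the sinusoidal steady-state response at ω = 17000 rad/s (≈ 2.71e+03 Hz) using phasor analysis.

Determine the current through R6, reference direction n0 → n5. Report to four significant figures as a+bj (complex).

0.001412+0.0006802j A

Apply KCL at each of the 5 non-ground nodes and solve the resulting linear system.
Node n1: branches {R2, I1, I4, R7, I5} → V_1 = 56.42-0.1538j
Node n2: branches {R2, I1, R3, C1, L3, I4, L4, R8, R10, I6} → V_2 = -1.164-0.7431j
Node n3: branches {R1, L1, R5, I3, L2, L3, L4, R8, R9, R10} → V_3 = -1.017-0.1624j
Node n4: branches {R1, L1, R4, I3, L2, R9, I5} → V_4 = -0.1829+0.08231j
Node n5: branches {R3, C1, I2, R6} → V_5 = -1.185-0.5706j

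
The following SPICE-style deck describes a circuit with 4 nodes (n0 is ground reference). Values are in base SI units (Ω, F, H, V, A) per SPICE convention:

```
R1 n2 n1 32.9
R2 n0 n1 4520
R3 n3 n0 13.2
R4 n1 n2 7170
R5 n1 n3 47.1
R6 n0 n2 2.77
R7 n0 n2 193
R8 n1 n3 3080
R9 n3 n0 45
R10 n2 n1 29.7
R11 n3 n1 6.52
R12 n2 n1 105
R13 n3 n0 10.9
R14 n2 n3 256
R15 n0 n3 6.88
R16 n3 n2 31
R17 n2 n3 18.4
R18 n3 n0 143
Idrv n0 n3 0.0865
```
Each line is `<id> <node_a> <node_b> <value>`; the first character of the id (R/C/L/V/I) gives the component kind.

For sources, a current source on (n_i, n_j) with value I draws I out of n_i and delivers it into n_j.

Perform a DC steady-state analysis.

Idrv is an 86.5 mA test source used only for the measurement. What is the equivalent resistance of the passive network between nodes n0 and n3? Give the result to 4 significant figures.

Element admittances at DC:
  Y(R1) = 0.03040 S between n2,n1
  Y(R2) = 0.0002212 S between n0,n1
  Y(R3) = 0.07576 S between n3,n0
  Y(R4) = 0.0001395 S between n1,n2
  Y(R5) = 0.02123 S between n1,n3
  Y(R6) = 0.3610 S between n0,n2
  Y(R7) = 0.005181 S between n0,n2
  Y(R8) = 0.0003247 S between n1,n3
  Y(R9) = 0.02222 S between n3,n0
  Y(R10) = 0.03367 S between n2,n1
  Y(R11) = 0.1534 S between n3,n1
  Y(R12) = 0.009524 S between n2,n1
  Y(R13) = 0.09174 S between n3,n0
  Y(R14) = 0.003906 S between n2,n3
  Y(R15) = 0.1453 S between n0,n3
  Y(R16) = 0.03226 S between n3,n2
  Y(R17) = 0.05435 S between n2,n3
  Y(R18) = 0.006993 S between n3,n0
  Idrv: injects 0.0865 A into n3 (from n0)
Assemble and solve the 3×3 MNA system:
  V(n1)=0.1528  V(n2)=0.05443  V(n3)=0.1945

R_eq = 2.249 Ω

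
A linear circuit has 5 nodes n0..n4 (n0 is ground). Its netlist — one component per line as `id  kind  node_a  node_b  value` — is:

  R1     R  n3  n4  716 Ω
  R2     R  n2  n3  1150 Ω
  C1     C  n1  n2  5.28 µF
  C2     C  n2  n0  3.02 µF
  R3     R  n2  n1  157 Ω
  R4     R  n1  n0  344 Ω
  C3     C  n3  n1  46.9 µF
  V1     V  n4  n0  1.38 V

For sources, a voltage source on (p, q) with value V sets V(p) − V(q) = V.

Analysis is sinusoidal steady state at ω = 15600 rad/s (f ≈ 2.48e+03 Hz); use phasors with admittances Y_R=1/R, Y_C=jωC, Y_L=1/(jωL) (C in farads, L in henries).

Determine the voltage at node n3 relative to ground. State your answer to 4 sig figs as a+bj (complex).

Apply KCL at each of the 4 non-ground nodes and solve the resulting linear system.
Node n1: branches {C1, R3, R4, C3} → V_1 = 0.01105-0.06225j
Node n2: branches {R2, C1, C2, R3} → V_2 = 0.005764-0.03990j
Node n3: branches {R1, R2, C3} → V_3 = 0.01121-0.06486j
Node n4: branches {R1, V1} → V_4 = 1.380+0.000j
Source currents: i(V1)=-0.001912-9.058e-05j

0.01121-0.06486j V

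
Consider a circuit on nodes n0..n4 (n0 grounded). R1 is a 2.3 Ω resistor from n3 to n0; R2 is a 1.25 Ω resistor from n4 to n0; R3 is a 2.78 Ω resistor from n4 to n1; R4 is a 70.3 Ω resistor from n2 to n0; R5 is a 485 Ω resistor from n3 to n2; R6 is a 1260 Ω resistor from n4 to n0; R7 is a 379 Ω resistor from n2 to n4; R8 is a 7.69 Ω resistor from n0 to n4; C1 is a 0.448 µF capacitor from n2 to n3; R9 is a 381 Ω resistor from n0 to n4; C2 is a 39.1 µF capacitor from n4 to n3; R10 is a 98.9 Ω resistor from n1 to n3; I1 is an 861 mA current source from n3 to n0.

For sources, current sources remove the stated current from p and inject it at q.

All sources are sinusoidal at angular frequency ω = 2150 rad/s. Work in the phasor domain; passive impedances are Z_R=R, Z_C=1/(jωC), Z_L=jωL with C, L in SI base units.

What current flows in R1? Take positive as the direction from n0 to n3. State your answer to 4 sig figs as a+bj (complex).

Element admittances at ω=2150 rad/s:
  Y(R1) = 0.4348+0.000j S between n3,n0
  Y(R2) = 0.8000+0.000j S between n4,n0
  Y(R3) = 0.3597+0.000j S between n4,n1
  Y(R4) = 0.01422+0.000j S between n2,n0
  Y(R5) = 0.002062+0.000j S between n3,n2
  Y(R6) = 0.0007937+0.000j S between n4,n0
  Y(R7) = 0.002639+0.000j S between n2,n4
  Y(R8) = 0.1300+0.000j S between n0,n4
  Y(C1) = 0.000+0.0009632j S between n2,n3
  Y(R9) = 0.002625+0.000j S between n0,n4
  Y(C2) = 0.000+0.08407j S between n4,n3
  Y(R10) = 0.01011+0.000j S between n1,n3
  I1: injects 0.861 A into n0 (from n3)
Assemble and solve the 4×4 MNA system:
  V(n1)=-0.1116-0.1410j  V(n2)=-0.2294-0.06701j  V(n3)=-1.837+0.3337j  V(n4)=-0.06311-0.1544j

0.7988-0.1451j A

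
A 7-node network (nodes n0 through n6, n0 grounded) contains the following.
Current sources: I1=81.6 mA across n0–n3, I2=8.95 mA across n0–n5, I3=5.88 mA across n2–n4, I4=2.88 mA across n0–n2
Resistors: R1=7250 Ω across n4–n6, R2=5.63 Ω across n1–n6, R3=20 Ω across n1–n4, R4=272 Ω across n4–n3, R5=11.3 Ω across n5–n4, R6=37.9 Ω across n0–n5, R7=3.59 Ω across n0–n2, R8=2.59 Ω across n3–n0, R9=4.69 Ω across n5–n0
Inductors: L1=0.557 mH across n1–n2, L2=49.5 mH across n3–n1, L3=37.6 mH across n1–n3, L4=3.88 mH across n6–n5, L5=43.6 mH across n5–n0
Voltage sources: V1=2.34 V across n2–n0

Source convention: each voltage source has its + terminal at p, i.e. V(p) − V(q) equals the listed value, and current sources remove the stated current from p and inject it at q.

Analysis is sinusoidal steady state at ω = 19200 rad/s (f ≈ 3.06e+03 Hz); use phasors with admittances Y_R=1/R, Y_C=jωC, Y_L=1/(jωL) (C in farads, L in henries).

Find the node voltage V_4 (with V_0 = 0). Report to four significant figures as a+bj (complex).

0.8840-0.2668j V

Element admittances at ω=19200 rad/s:
  I1: injects 0.0816 A into n3 (from n0)
  Y(R1) = 0.0001379+0.000j S between n4,n6
  Y(R2) = 0.1776+0.000j S between n1,n6
  I2: injects 0.00895 A into n5 (from n0)
  Y(R3) = 0.05000+0.000j S between n1,n4
  Y(R4) = 0.003676+0.000j S between n4,n3
  Y(L1) = 0.000-0.09351j S between n1,n2
  Y(L2) = 0.000-0.001052j S between n3,n1
  Y(L3) = 0.000-0.001385j S between n1,n3
  Y(R5) = 0.08850+0.000j S between n5,n4
  I3: injects 0.00588 A into n4 (from n2)
  Y(L4) = 0.000-0.01342j S between n6,n5
  Y(R6) = 0.02639+0.000j S between n0,n5
  I4: injects 0.00288 A into n2 (from n0)
  Y(R7) = 0.2786+0.000j S between n0,n2
  Y(R8) = 0.3861+0.000j S between n3,n0
  Y(R9) = 0.2132+0.000j S between n5,n0
  Y(L5) = 0.000-0.001195j S between n5,n0
  V1: constraint V(n2)−V(n0) = 2.34
Assemble and solve the 7×7 MNA system:
  V(n1)=1.924-0.5097j  V(n2)=2.340+0.000j  V(n3)=0.2146-0.01320j  V(n4)=0.8840-0.2668j  V(n5)=0.2563-0.1400j  V(n6)=1.941-0.3823j
  i(V1)=-0.7025+0.03894j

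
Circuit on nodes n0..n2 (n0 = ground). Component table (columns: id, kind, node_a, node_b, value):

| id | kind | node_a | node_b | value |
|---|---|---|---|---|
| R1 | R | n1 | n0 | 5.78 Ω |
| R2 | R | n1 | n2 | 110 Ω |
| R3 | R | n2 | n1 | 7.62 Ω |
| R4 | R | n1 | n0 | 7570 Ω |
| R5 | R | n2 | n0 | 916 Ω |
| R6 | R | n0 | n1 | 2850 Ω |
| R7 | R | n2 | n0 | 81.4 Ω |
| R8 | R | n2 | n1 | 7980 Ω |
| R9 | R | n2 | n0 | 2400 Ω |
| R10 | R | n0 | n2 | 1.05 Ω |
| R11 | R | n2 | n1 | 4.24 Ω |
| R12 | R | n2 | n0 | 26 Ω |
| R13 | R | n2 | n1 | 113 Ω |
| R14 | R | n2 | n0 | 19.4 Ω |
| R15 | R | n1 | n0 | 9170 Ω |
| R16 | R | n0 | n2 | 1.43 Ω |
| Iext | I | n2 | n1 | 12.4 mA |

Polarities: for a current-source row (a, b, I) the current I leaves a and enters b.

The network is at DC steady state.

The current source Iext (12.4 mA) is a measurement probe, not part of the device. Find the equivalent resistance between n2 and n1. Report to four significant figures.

MNA unknowns: 2 node voltages V₁..V_2
R1: Y=0.1730 on G[1,0]
R2: Y=0.009091 on G[1,2]
R3: Y=0.1312 on G[2,1]
R4: Y=0.0001321 on G[1,0]
R5: Y=0.001092 on G[2,0]
R6: Y=0.0003509 on G[0,1]
R7: Y=0.01229 on G[2,0]
R8: Y=0.0001253 on G[2,1]
R9: Y=0.0004167 on G[2,0]
R10: Y=0.9524 on G[0,2]
R11: Y=0.2358 on G[2,1]
R12: Y=0.03846 on G[2,0]
R13: Y=0.008850 on G[2,1]
R14: Y=0.05155 on G[2,0]
R15: Y=0.0001091 on G[1,0]
R16: Y=0.6993 on G[0,2]
Iext: z[2]−=0.0124, z[1]+=0.0124
solve → V1=0.02078, V2=-0.002055

R_eq = 1.841 Ω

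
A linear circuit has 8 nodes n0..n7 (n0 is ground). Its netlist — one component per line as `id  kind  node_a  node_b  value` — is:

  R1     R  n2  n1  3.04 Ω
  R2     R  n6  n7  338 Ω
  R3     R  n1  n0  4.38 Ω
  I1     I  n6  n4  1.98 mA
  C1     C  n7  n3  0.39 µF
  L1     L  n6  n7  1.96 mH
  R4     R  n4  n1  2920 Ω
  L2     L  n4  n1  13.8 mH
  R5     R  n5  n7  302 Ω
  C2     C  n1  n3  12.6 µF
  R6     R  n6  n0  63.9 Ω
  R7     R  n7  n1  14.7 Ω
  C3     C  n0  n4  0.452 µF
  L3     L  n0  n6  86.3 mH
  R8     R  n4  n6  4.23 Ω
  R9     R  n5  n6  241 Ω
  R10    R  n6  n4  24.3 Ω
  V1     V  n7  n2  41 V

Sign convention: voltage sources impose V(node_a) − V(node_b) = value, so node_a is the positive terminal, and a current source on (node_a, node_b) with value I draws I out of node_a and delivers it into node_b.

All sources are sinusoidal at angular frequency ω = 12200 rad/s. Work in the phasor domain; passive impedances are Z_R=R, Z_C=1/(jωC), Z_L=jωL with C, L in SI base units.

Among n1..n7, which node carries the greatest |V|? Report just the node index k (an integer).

7

Element admittances at ω=12200 rad/s:
  Y(R1) = 0.3289+0.000j S between n2,n1
  Y(R2) = 0.002959+0.000j S between n6,n7
  Y(R3) = 0.2283+0.000j S between n1,n0
  I1: injects 0.00198 A into n4 (from n6)
  Y(C1) = 0.000+0.004758j S between n7,n3
  Y(L1) = 0.000-0.04182j S between n6,n7
  Y(R4) = 0.0003425+0.000j S between n4,n1
  Y(L2) = 0.000-0.005940j S between n4,n1
  Y(R5) = 0.003311+0.000j S between n5,n7
  Y(C2) = 0.000+0.1537j S between n1,n3
  Y(R6) = 0.01565+0.000j S between n6,n0
  Y(R7) = 0.06803+0.000j S between n7,n1
  Y(C3) = 0.000+0.005514j S between n0,n4
  Y(L3) = 0.000-0.0009498j S between n0,n6
  Y(R8) = 0.2364+0.000j S between n4,n6
  Y(R9) = 0.004149+0.000j S between n5,n6
  Y(R10) = 0.04115+0.000j S between n6,n4
  V1: constraint V(n7)−V(n2) = 41
Assemble and solve the 8×8 MNA system:
  V(n1)=-1.926+0.08544j  V(n2)=-9.952+0.1702j  V(n3)=-0.9357+0.08798j  V(n4)=25.57-8.614j  V(n5)=28.01-4.766j  V(n6)=25.59-8.705j  V(n7)=31.05+0.1702j
  i(V1)=-2.640+0.02788j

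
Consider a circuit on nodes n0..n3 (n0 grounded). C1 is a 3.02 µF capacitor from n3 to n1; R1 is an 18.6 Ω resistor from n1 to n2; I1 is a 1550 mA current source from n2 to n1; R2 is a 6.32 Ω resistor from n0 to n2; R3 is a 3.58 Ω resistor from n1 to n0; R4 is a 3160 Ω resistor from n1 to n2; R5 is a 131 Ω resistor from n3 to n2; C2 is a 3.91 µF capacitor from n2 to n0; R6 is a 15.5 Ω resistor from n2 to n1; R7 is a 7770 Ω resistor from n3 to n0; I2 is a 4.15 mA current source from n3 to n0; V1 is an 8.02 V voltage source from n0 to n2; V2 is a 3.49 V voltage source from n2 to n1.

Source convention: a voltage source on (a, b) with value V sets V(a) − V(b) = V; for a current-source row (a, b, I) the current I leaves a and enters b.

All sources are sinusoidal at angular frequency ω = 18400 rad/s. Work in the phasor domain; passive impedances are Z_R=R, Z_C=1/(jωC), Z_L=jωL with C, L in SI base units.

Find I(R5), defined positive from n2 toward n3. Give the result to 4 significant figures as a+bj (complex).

Apply KCL at each of the 3 non-ground nodes and solve the resulting linear system.
Node n1: branches {C1, R1, I1, R3, R4, R6, V2} → V_1 = -11.51+0.000j
Node n2: branches {R1, I1, R2, R4, R5, C2, R6, V1, V2} → V_2 = -8.020+0.000j
Node n3: branches {C1, R5, R7, I2} → V_3 = -11.45-0.4232j
Source currents: i(V1)=-4.481-0.5770j, i(V2)=-5.202-0.003285j

0.02619+0.003230j A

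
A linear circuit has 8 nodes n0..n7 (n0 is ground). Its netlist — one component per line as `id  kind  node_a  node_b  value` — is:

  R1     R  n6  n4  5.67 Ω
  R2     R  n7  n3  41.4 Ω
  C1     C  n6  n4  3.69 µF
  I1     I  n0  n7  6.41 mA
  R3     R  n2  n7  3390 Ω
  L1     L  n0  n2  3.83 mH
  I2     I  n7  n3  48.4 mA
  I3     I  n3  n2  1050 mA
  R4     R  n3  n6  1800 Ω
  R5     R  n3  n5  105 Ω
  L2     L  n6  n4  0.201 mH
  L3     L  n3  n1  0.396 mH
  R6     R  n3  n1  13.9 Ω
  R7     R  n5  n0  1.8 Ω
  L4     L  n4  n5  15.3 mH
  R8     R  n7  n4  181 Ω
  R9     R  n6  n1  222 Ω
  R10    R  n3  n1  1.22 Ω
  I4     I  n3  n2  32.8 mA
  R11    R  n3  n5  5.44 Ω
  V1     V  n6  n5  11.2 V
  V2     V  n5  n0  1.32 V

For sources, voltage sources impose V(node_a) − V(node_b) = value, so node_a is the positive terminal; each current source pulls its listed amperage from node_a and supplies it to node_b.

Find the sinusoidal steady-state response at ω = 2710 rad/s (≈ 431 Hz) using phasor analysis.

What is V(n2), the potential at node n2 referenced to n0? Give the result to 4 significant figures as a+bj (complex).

0.03404+11.23j V

Element admittances at ω=2710 rad/s:
  Y(R1) = 0.1764+0.000j S between n6,n4
  Y(R2) = 0.02415+0.000j S between n7,n3
  Y(C1) = 0.000+0.01000j S between n6,n4
  I1: injects 0.00641 A into n7 (from n0)
  Y(R3) = 0.0002950+0.000j S between n2,n7
  Y(L1) = 0.000-0.09635j S between n0,n2
  I2: injects 0.0484 A into n3 (from n7)
  I3: injects 1.05 A into n2 (from n3)
  Y(R4) = 0.0005556+0.000j S between n3,n6
  Y(R5) = 0.009524+0.000j S between n3,n5
  Y(L2) = 0.000-1.836j S between n6,n4
  Y(L3) = 0.000-0.9318j S between n3,n1
  Y(R6) = 0.07194+0.000j S between n3,n1
  Y(R7) = 0.5556+0.000j S between n5,n0
  Y(L4) = 0.000-0.02412j S between n4,n5
  Y(R8) = 0.005525+0.000j S between n7,n4
  Y(R9) = 0.004505+0.000j S between n6,n1
  Y(R10) = 0.8197+0.000j S between n3,n1
  I4: injects 0.0328 A into n2 (from n3)
  Y(R11) = 0.1838+0.000j S between n3,n5
  V1: constraint V(n6)−V(n5) = 11.2
  V2: constraint V(n5)−V(n0) = 1.32
Assemble and solve the 9×9 MNA system:
  V(n1)=-3.382+0.05164j  V(n2)=0.03404+11.23j  V(n3)=-3.421+0.01164j  V(n4)=12.37-0.02833j  V(n5)=1.320+0.000j  V(n6)=12.52+0.000j  V(n7)=-1.877+0.1147j
  i(V1)=-0.1585+0.2676j  i(V2)=-1.809+0.003280j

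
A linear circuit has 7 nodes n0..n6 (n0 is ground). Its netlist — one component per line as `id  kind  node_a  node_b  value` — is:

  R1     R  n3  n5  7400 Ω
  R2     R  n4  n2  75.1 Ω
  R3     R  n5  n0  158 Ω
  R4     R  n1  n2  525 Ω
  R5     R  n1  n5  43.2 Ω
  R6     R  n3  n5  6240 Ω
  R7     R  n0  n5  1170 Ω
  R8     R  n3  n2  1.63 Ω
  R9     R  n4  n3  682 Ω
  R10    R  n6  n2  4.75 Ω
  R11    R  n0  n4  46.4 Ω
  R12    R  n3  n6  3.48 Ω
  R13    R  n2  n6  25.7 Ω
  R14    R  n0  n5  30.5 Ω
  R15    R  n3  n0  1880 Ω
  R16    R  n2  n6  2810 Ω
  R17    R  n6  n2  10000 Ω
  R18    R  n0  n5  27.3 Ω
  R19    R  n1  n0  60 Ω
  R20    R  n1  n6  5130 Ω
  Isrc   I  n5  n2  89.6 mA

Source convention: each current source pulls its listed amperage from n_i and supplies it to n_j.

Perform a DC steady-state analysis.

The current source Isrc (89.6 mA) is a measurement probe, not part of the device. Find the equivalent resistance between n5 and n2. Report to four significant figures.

Element admittances at DC:
  Y(R1) = 0.0001351 S between n3,n5
  Y(R2) = 0.01332 S between n4,n2
  Y(R3) = 0.006329 S between n5,n0
  Y(R4) = 0.001905 S between n1,n2
  Y(R5) = 0.02315 S between n1,n5
  Y(R6) = 0.0001603 S between n3,n5
  Y(R7) = 0.0008547 S between n0,n5
  Y(R8) = 0.6135 S between n3,n2
  Y(R9) = 0.001466 S between n4,n3
  Y(R10) = 0.2105 S between n6,n2
  Y(R11) = 0.02155 S between n0,n4
  Y(R12) = 0.2874 S between n3,n6
  Y(R13) = 0.03891 S between n2,n6
  Y(R14) = 0.03279 S between n0,n5
  Y(R15) = 0.0005319 S between n3,n0
  Y(R16) = 0.0003559 S between n2,n6
  Y(R17) = 0.0001000 S between n6,n2
  Y(R18) = 0.03663 S between n0,n5
  Y(R19) = 0.01667 S between n1,n0
  Y(R20) = 0.0001949 S between n1,n6
  Isrc: injects 0.0896 A into n2 (from n5)
Assemble and solve the 6×6 MNA system:
  V(n1)=-0.1152  V(n2)=7.621  V(n3)=7.602  V(n4)=3.100  V(n5)=-0.8998  V(n6)=7.608

R_eq = 95.10 Ω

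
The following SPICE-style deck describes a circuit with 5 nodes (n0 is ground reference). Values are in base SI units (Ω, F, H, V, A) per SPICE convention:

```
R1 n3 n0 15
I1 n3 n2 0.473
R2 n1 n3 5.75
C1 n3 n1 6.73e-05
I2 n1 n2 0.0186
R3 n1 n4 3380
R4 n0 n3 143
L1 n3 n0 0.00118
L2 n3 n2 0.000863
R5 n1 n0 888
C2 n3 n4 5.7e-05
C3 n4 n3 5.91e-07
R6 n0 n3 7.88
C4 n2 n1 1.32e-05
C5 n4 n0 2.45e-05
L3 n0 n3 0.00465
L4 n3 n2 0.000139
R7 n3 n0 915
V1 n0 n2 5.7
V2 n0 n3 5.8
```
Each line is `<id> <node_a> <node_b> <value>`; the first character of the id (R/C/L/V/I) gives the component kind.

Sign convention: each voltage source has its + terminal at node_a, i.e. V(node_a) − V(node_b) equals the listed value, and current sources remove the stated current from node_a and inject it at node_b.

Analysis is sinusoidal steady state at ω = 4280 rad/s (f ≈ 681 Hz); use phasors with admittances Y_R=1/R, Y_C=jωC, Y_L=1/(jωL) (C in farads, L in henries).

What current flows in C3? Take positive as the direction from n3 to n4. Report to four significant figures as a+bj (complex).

3.688e-06-0.004379j A

Element admittances at ω=4280 rad/s:
  Y(R1) = 0.06667+0.000j S between n3,n0
  I1: injects 0.473 A into n2 (from n3)
  Y(R2) = 0.1739+0.000j S between n1,n3
  Y(C1) = 0.000+0.2880j S between n3,n1
  I2: injects 0.0186 A into n2 (from n1)
  Y(R3) = 0.0002959+0.000j S between n1,n4
  Y(R4) = 0.006993+0.000j S between n0,n3
  Y(L1) = 0.000-0.1980j S between n3,n0
  Y(L2) = 0.000-0.2707j S between n3,n2
  Y(R5) = 0.001126+0.000j S between n1,n0
  Y(C2) = 0.000+0.2440j S between n3,n4
  Y(C3) = 0.000+0.002529j S between n4,n3
  Y(R6) = 0.1269+0.000j S between n0,n3
  Y(C4) = 0.000+0.05650j S between n2,n1
  Y(C5) = 0.000+0.1049j S between n4,n0
  Y(L3) = 0.000-0.05025j S between n0,n3
  Y(L4) = 0.000-1.681j S between n3,n2
  Y(R7) = 0.001093+0.000j S between n3,n0
  V1: constraint V(n0)−V(n2) = 5.7
  V2: constraint V(n0)−V(n3) = 5.8
Assemble and solve the 6×6 MNA system:
  V(n1)=-5.801+0.03327j  V(n2)=-5.700+0.000j  V(n3)=-5.800+0.000j  V(n4)=-4.069+0.001458j
  i(V1)=-0.4897-0.1895j  i(V2)=-0.6866+1.203j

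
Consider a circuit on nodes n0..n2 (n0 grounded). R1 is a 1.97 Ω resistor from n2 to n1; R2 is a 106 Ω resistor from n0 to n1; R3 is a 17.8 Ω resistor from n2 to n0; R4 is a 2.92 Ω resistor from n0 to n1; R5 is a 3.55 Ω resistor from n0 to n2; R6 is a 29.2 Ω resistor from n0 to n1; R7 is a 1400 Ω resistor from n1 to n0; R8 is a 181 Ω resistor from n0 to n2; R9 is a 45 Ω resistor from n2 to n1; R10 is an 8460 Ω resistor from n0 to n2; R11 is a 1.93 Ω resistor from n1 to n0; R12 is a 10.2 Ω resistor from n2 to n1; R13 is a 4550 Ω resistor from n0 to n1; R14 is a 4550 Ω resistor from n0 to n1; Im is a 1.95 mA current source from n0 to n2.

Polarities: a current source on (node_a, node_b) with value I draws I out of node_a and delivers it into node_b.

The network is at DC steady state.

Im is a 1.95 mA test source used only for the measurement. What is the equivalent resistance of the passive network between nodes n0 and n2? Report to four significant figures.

Element admittances at DC:
  Y(R1) = 0.5076 S between n2,n1
  Y(R2) = 0.009434 S between n0,n1
  Y(R3) = 0.05618 S between n2,n0
  Y(R4) = 0.3425 S between n0,n1
  Y(R5) = 0.2817 S between n0,n2
  Y(R6) = 0.03425 S between n0,n1
  Y(R7) = 0.0007143 S between n1,n0
  Y(R8) = 0.005525 S between n0,n2
  Y(R9) = 0.02222 S between n2,n1
  Y(R10) = 0.0001182 S between n0,n2
  Y(R11) = 0.5181 S between n1,n0
  Y(R12) = 0.09804 S between n2,n1
  Y(R13) = 0.0002198 S between n0,n1
  Y(R14) = 0.0002198 S between n0,n1
  Im: injects 0.00195 A into n2 (from n0)
Assemble and solve the 2×2 MNA system:
  V(n1)=0.001118  V(n2)=0.002730

R_eq = 1.400 Ω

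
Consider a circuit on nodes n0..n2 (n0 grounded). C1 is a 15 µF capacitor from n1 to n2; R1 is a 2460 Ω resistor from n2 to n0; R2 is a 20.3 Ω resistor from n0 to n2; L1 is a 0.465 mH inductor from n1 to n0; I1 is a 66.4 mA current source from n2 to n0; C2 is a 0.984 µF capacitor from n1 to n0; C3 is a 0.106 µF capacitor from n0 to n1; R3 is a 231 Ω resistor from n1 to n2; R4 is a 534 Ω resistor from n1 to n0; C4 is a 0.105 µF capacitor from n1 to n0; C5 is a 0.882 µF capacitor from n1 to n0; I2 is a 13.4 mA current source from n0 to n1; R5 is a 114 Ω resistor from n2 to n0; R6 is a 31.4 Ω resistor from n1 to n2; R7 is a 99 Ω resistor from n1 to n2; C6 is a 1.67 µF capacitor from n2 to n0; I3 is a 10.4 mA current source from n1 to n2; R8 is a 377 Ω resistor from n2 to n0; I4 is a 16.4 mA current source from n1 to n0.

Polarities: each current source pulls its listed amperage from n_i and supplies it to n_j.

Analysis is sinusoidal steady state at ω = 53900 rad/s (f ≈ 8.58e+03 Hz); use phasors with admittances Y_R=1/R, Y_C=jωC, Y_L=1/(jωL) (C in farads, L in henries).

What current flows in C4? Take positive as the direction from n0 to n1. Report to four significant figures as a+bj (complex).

0.002043+0.0007872j A

Element admittances at ω=53900 rad/s:
  Y(C1) = 0.000+0.8085j S between n1,n2
  Y(R1) = 0.0004065+0.000j S between n2,n0
  Y(R2) = 0.04926+0.000j S between n0,n2
  Y(L1) = 0.000-0.03990j S between n1,n0
  I1: injects 0.0664 A into n0 (from n2)
  Y(C2) = 0.000+0.05304j S between n1,n0
  Y(C3) = 0.000+0.005713j S between n0,n1
  Y(R3) = 0.004329+0.000j S between n1,n2
  Y(R4) = 0.001873+0.000j S between n1,n0
  Y(C4) = 0.000+0.005659j S between n1,n0
  Y(C5) = 0.000+0.04754j S between n1,n0
  I2: injects 0.0134 A into n1 (from n0)
  Y(R5) = 0.008772+0.000j S between n2,n0
  Y(R6) = 0.03185+0.000j S between n1,n2
  Y(R7) = 0.01010+0.000j S between n1,n2
  Y(C6) = 0.000+0.09001j S between n2,n0
  I3: injects 0.0104 A into n2 (from n1)
  Y(R8) = 0.002653+0.000j S between n2,n0
  I4: injects 0.0164 A into n0 (from n1)
Assemble and solve the 2×2 MNA system:
  V(n1)=-0.1391+0.3610j  V(n2)=-0.1515+0.3763j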